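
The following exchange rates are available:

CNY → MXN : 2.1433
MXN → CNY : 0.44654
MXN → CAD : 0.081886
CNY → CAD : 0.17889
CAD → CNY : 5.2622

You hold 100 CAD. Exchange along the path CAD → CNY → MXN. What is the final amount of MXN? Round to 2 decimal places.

100 CAD × 5.2622 = 526.22 CNY
526.22 CNY × 2.1433 = 1127.847326 MXN

1127.85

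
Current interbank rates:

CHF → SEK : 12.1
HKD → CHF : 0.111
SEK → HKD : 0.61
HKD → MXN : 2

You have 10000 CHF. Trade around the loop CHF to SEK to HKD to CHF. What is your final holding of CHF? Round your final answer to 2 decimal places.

8192.91

10000 CHF × 12.1 = 121000 SEK
121000 SEK × 0.61 = 73810 HKD
73810 HKD × 0.111 = 8192.91 CHF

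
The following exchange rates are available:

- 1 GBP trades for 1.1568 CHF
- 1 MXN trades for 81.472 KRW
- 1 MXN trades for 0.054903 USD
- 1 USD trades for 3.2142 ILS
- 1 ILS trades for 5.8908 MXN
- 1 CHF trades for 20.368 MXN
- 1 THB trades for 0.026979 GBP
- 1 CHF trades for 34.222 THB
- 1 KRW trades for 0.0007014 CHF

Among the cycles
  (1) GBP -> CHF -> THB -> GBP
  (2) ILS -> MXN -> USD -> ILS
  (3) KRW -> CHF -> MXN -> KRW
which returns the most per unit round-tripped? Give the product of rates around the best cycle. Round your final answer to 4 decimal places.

1.1639

(1) 1.1568 × 34.222 × 0.026979 = 1.06804
(2) 5.8908 × 0.054903 × 3.2142 = 1.03954
(3) 0.0007014 × 20.368 × 81.472 = 1.16392
Highest is cycle (3) at 1.1639 (>1, arbitrage).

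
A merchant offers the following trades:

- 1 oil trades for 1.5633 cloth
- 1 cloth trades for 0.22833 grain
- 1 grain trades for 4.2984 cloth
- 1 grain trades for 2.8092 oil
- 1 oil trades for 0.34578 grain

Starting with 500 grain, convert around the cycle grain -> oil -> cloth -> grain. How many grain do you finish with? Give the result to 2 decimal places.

500 grain × 2.8092 = 1404.6 oil
1404.6 oil × 1.5633 = 2195.81118 cloth
2195.81118 cloth × 0.22833 = 501.3695667294 grain

501.37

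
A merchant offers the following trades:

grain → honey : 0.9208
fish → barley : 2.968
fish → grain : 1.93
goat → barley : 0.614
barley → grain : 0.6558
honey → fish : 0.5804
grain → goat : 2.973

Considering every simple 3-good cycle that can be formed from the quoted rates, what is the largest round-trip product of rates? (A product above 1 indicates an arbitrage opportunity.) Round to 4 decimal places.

grain→goat→barley→grain: 2.973 × 0.614 × 0.6558 = 1.19711
grain→honey→fish→grain: 0.9208 × 0.5804 × 1.93 = 1.03145
Maximum is grain→goat→barley→grain at 1.1971; arbitrage exists.

1.1971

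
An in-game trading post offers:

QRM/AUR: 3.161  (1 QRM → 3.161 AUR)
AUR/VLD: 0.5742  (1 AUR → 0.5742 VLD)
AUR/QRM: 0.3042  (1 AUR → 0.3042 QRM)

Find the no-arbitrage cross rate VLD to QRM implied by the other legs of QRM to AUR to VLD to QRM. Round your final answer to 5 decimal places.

0.55095

Known legs of the cycle: 3.161 × 0.5742 = 1.8150462
For no arbitrage the full-cycle product must be 1, so the missing rate is 1 / 1.8150462 ≈ 0.5509502.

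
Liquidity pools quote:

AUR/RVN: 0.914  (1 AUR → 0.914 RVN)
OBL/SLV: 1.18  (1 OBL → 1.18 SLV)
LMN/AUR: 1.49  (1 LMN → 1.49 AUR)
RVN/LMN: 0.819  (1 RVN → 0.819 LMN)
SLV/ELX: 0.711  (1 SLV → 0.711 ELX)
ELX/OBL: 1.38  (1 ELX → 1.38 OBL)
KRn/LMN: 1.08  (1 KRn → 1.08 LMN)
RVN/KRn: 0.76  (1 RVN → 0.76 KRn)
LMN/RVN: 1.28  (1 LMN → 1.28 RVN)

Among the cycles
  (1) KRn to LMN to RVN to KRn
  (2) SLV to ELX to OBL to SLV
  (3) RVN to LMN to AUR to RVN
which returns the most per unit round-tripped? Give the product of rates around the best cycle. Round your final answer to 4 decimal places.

(1) 1.08 × 1.28 × 0.76 = 1.05062
(2) 0.711 × 1.38 × 1.18 = 1.15779
(3) 0.819 × 1.49 × 0.914 = 1.11536
Highest is cycle (2) at 1.1578 (>1, arbitrage).

1.1578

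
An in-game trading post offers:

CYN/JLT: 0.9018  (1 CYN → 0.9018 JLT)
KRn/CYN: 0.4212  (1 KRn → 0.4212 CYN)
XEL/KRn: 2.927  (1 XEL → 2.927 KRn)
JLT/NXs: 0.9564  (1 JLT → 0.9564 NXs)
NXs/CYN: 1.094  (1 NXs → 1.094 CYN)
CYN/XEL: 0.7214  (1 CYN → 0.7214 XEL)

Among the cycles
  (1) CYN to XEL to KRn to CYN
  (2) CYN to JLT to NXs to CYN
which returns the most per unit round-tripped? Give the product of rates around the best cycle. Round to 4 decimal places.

0.9436

(1) 0.7214 × 2.927 × 0.4212 = 0.88938
(2) 0.9018 × 0.9564 × 1.094 = 0.94355
Highest is cycle (2) at 0.9436 (≤1, no arbitrage).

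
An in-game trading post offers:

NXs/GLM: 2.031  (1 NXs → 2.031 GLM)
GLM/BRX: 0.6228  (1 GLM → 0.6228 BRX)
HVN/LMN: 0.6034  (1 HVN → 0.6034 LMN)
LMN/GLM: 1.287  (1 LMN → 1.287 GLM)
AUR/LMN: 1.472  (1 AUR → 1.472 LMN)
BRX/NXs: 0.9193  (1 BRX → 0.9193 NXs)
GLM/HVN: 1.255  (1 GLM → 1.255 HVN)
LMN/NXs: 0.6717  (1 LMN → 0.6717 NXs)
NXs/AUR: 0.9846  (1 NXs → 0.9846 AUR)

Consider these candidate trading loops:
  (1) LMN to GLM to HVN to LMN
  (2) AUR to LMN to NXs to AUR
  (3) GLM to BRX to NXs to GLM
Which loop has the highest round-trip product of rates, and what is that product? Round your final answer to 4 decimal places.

1.1628

(1) 1.287 × 1.255 × 0.6034 = 0.97460
(2) 1.472 × 0.6717 × 0.9846 = 0.97352
(3) 0.6228 × 0.9193 × 2.031 = 1.16283
Highest is cycle (3) at 1.1628 (>1, arbitrage).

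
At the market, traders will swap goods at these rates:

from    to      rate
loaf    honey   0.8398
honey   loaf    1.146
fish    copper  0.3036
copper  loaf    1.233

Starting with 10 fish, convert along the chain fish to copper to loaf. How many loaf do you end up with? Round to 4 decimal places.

3.7434

10 fish × 0.3036 = 3.036 copper
3.036 copper × 1.233 = 3.743388 loaf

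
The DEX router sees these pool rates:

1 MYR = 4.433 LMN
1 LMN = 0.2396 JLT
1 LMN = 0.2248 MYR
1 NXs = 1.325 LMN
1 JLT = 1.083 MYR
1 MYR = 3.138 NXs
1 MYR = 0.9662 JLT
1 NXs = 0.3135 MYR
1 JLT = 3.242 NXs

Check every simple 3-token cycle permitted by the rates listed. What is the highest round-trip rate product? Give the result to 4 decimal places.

1.1503

LMN→JLT→MYR→LMN: 0.2396 × 1.083 × 4.433 = 1.15030
LMN→JLT→NXs→LMN: 0.2396 × 3.242 × 1.325 = 1.02924
JLT→NXs→MYR→JLT: 3.242 × 0.3135 × 0.9662 = 0.98201
LMN→MYR→NXs→LMN: 0.2248 × 3.138 × 1.325 = 0.93468
Maximum is LMN→JLT→MYR→LMN at 1.1503; arbitrage exists.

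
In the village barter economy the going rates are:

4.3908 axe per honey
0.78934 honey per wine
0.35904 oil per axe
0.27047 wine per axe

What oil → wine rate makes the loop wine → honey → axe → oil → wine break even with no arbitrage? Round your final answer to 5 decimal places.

Known legs of the cycle: 0.78934 × 4.3908 × 0.35904 = 1.24437306521088
For no arbitrage the full-cycle product must be 1, so the missing rate is 1 / 1.24437306521088 ≈ 0.8036175.

0.80362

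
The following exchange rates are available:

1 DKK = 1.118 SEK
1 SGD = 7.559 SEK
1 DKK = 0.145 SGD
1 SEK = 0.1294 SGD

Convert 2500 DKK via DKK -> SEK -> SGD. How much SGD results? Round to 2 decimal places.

361.67

2500 DKK × 1.118 = 2795 SEK
2795 SEK × 0.1294 = 361.673 SGD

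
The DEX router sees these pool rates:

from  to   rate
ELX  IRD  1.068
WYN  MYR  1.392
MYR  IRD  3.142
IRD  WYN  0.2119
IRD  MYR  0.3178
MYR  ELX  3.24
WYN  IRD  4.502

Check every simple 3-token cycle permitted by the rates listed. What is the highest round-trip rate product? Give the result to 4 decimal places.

IRD→MYR→ELX→IRD: 0.3178 × 3.24 × 1.068 = 1.09969
IRD→WYN→MYR→IRD: 0.2119 × 1.392 × 3.142 = 0.92678
Maximum is IRD→MYR→ELX→IRD at 1.0997; arbitrage exists.

1.0997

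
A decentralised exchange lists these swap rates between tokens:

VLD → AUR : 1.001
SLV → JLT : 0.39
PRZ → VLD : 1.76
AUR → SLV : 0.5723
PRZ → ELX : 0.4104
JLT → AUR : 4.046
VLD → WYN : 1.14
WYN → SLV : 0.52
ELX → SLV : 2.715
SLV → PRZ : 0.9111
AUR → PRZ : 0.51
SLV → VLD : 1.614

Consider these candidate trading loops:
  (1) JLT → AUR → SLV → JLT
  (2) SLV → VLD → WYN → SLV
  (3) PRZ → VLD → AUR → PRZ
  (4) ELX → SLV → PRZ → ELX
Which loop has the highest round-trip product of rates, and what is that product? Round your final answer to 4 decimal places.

1.0152

(1) 4.046 × 0.5723 × 0.39 = 0.90306
(2) 1.614 × 1.14 × 0.52 = 0.95678
(3) 1.76 × 1.001 × 0.51 = 0.89850
(4) 2.715 × 0.9111 × 0.4104 = 1.01518
Highest is cycle (4) at 1.0152 (>1, arbitrage).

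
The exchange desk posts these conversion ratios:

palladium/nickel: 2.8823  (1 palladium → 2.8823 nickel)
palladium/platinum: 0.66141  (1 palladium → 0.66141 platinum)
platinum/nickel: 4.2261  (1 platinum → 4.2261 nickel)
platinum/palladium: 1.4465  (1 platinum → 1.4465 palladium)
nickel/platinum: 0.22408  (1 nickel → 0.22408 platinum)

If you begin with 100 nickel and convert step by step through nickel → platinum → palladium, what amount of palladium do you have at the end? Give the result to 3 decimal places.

100 nickel × 0.22408 = 22.408 platinum
22.408 platinum × 1.4465 = 32.413172 palladium

32.413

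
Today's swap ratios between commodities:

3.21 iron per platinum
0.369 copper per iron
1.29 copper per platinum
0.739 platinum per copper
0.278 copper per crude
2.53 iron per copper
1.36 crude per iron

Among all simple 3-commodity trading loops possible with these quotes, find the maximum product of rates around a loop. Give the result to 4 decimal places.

copper→iron→crude→copper: 2.53 × 1.36 × 0.278 = 0.95654
copper→platinum→iron→copper: 0.739 × 3.21 × 0.369 = 0.87534
Maximum is copper→iron→crude→copper at 0.9565; no arbitrage — every cycle loses value.

0.9565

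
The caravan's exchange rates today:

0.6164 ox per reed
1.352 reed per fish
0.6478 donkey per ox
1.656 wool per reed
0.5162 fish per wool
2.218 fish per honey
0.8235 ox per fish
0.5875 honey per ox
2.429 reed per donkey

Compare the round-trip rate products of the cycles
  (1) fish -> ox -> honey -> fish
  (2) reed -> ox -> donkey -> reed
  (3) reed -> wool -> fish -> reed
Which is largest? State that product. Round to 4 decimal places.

1.1557

(1) 0.8235 × 0.5875 × 2.218 = 1.07308
(2) 0.6164 × 0.6478 × 2.429 = 0.96991
(3) 1.656 × 0.5162 × 1.352 = 1.15573
Highest is cycle (3) at 1.1557 (>1, arbitrage).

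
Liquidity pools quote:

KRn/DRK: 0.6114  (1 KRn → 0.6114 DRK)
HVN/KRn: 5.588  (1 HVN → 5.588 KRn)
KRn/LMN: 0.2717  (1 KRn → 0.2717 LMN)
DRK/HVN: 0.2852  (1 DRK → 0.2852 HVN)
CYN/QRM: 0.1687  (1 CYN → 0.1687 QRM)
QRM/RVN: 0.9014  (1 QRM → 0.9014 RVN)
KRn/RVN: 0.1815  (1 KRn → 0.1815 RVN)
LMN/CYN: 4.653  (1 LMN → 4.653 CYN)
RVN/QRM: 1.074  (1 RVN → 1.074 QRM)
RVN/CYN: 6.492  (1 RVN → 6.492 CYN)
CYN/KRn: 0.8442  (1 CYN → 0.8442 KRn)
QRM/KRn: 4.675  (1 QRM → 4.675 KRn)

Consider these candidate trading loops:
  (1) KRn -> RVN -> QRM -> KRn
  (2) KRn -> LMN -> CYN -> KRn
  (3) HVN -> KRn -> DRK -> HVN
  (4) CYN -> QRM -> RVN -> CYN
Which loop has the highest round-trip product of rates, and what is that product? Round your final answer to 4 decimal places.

1.0673

(1) 0.1815 × 1.074 × 4.675 = 0.91130
(2) 0.2717 × 4.653 × 0.8442 = 1.06725
(3) 5.588 × 0.6114 × 0.2852 = 0.97439
(4) 0.1687 × 0.9014 × 6.492 = 0.98721
Highest is cycle (2) at 1.0673 (>1, arbitrage).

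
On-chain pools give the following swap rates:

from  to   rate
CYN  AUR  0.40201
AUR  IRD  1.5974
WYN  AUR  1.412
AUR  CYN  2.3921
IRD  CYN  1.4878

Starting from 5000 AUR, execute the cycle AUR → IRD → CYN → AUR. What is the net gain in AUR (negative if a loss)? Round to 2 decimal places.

-222.89

5000 AUR × 1.5974 = 7987 IRD
7987 IRD × 1.4878 = 11883.0586 CYN
11883.0586 CYN × 0.40201 = 4777.108387786 AUR
Net change: 4777.108387786 − 5000 = -222.891612214 AUR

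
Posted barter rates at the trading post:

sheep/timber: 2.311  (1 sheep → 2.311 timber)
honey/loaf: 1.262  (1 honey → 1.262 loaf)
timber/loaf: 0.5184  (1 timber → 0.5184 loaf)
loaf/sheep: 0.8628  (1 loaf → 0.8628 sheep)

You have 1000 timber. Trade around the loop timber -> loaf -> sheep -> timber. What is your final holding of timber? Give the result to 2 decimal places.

1033.65

1000 timber × 0.5184 = 518.4 loaf
518.4 loaf × 0.8628 = 447.27552 sheep
447.27552 sheep × 2.311 = 1033.65372672 timber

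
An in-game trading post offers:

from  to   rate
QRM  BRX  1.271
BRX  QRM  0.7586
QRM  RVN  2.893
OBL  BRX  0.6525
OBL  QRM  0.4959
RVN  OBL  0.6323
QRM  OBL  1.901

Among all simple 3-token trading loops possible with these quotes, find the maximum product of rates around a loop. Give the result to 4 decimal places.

QRM→OBL→BRX→QRM: 1.901 × 0.6525 × 0.7586 = 0.94097
QRM→RVN→OBL→QRM: 2.893 × 0.6323 × 0.4959 = 0.90712
Maximum is QRM→OBL→BRX→QRM at 0.9410; no arbitrage — every cycle loses value.

0.9410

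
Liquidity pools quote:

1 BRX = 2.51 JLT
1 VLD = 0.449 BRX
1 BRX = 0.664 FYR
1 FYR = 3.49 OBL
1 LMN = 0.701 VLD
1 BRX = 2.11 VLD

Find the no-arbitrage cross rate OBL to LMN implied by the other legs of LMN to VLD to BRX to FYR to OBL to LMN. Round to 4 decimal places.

1.3710

Known legs of the cycle: 0.701 × 0.449 × 0.664 × 3.49 = 0.72938674264
For no arbitrage the full-cycle product must be 1, so the missing rate is 1 / 0.72938674264 ≈ 1.371015.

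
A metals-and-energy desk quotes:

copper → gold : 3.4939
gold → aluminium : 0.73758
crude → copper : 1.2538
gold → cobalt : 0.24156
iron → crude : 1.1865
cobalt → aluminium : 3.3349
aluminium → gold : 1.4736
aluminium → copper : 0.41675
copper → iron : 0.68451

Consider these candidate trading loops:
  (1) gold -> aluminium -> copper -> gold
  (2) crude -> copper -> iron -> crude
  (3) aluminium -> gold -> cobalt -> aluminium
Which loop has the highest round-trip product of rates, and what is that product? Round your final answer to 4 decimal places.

1.1871

(1) 0.73758 × 0.41675 × 3.4939 = 1.07398
(2) 1.2538 × 0.68451 × 1.1865 = 1.01830
(3) 1.4736 × 0.24156 × 3.3349 = 1.18710
Highest is cycle (3) at 1.1871 (>1, arbitrage).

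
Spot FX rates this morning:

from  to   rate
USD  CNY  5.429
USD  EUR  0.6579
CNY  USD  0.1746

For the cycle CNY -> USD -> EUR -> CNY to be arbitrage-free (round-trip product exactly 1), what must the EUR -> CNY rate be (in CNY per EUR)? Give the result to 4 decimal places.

Known legs of the cycle: 0.1746 × 0.6579 = 0.11486934
For no arbitrage the full-cycle product must be 1, so the missing rate is 1 / 0.11486934 ≈ 8.705543.

8.7055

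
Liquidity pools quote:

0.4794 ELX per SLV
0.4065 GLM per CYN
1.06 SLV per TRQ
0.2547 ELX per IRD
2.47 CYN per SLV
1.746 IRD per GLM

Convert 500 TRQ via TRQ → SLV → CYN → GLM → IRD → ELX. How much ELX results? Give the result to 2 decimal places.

236.65

500 TRQ × 1.06 = 530 SLV
530 SLV × 2.47 = 1309.1 CYN
1309.1 CYN × 0.4065 = 532.14915 GLM
532.14915 GLM × 1.746 = 929.1324159 IRD
929.1324159 IRD × 0.2547 = 236.65002632973 ELX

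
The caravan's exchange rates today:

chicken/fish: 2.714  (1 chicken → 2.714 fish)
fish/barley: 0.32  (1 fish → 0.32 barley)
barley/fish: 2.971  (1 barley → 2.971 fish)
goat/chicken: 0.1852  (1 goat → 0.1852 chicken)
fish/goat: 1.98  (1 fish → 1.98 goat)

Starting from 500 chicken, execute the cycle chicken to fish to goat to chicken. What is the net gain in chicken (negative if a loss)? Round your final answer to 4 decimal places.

-2.3935

500 chicken × 2.714 = 1357 fish
1357 fish × 1.98 = 2686.86 goat
2686.86 goat × 0.1852 = 497.606472 chicken
Net change: 497.606472 − 500 = -2.393528 chicken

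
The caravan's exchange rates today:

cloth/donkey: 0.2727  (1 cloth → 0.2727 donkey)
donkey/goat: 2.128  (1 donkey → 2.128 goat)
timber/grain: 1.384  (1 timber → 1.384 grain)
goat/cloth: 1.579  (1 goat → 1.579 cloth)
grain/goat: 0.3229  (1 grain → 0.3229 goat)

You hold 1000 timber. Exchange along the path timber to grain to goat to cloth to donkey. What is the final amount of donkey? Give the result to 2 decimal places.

1000 timber × 1.384 = 1384 grain
1384 grain × 0.3229 = 446.8936 goat
446.8936 goat × 1.579 = 705.6449944 cloth
705.6449944 cloth × 0.2727 = 192.42938997288 donkey

192.43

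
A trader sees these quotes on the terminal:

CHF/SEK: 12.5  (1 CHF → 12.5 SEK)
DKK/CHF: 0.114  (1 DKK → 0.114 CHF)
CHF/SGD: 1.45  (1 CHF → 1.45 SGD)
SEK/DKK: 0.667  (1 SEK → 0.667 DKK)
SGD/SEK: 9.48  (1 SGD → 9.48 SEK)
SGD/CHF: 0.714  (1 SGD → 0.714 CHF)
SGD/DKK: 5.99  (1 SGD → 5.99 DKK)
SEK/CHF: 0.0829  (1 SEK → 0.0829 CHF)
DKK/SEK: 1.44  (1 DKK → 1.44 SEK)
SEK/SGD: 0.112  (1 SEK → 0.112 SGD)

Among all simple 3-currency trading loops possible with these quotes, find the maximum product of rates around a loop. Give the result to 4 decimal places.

1.1395

SGD→SEK→CHF→SGD: 9.48 × 0.0829 × 1.45 = 1.13954
SGD→CHF→SEK→SGD: 0.714 × 12.5 × 0.112 = 0.99960
SGD→DKK→CHF→SGD: 5.99 × 0.114 × 1.45 = 0.99015
SGD→DKK→SEK→SGD: 5.99 × 1.44 × 0.112 = 0.96607
DKK→CHF→SEK→DKK: 0.114 × 12.5 × 0.667 = 0.95048
Maximum is SGD→SEK→CHF→SGD at 1.1395; arbitrage exists.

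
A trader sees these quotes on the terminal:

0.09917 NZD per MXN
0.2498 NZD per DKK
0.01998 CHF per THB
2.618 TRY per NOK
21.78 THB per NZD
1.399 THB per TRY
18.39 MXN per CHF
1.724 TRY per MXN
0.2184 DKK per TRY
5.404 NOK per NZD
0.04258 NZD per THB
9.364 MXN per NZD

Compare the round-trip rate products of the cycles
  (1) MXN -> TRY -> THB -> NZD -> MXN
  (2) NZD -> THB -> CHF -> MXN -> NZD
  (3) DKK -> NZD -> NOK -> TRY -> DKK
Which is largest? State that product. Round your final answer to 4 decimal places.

(1) 1.724 × 1.399 × 0.04258 × 9.364 = 0.96166
(2) 21.78 × 0.01998 × 18.39 × 0.09917 = 0.79363
(3) 0.2498 × 5.404 × 2.618 × 0.2184 = 0.77184
Highest is cycle (1) at 0.9617 (≤1, no arbitrage).

0.9617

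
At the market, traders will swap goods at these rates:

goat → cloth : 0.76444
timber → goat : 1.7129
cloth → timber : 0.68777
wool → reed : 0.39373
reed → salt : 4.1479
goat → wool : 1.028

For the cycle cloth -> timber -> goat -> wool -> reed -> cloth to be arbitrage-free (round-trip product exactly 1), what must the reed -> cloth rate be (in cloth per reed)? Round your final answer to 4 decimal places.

2.0972

Known legs of the cycle: 0.68777 × 1.7129 × 1.028 × 0.39373 = 0.47683360973742452
For no arbitrage the full-cycle product must be 1, so the missing rate is 1 / 0.47683360973742452 ≈ 2.097168.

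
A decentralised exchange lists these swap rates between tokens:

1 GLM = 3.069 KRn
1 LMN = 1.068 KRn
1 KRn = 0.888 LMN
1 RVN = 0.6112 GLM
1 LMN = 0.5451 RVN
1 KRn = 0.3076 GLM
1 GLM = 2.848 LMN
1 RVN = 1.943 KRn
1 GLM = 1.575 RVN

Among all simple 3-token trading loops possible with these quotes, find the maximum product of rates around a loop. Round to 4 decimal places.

LMN→RVN→GLM→LMN: 0.5451 × 0.6112 × 2.848 = 0.94885
RVN→KRn→GLM→RVN: 1.943 × 0.3076 × 1.575 = 0.94133
LMN→RVN→KRn→LMN: 0.5451 × 1.943 × 0.888 = 0.94051
LMN→KRn→GLM→LMN: 1.068 × 0.3076 × 2.848 = 0.93562
Maximum is LMN→RVN→GLM→LMN at 0.9489; no arbitrage — every cycle loses value.

0.9489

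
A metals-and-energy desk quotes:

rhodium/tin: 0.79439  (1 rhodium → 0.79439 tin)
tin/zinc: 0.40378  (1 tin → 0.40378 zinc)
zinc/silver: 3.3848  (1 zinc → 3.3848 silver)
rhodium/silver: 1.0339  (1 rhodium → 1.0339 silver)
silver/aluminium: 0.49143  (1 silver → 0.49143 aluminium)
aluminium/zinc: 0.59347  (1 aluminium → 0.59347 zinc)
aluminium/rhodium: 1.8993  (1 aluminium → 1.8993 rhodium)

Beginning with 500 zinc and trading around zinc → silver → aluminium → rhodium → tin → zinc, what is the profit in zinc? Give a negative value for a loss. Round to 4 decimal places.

6.6836

500 zinc × 3.3848 = 1692.4 silver
1692.4 silver × 0.49143 = 831.696132 aluminium
831.696132 aluminium × 1.8993 = 1579.6404635076 rhodium
1579.6404635076 rhodium × 0.79439 = 1254.850587805802364 tin
1254.850587805802364 tin × 0.40378 = 506.68357034422687853592 zinc
Net change: 506.68357034422687853592 − 500 = 6.68357034422687853592 zinc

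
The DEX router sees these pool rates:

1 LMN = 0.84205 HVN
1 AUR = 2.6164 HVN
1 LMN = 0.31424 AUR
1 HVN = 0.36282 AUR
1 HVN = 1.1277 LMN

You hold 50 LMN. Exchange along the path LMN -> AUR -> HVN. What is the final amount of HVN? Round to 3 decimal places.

50 LMN × 0.31424 = 15.712 AUR
15.712 AUR × 2.6164 = 41.1088768 HVN

41.109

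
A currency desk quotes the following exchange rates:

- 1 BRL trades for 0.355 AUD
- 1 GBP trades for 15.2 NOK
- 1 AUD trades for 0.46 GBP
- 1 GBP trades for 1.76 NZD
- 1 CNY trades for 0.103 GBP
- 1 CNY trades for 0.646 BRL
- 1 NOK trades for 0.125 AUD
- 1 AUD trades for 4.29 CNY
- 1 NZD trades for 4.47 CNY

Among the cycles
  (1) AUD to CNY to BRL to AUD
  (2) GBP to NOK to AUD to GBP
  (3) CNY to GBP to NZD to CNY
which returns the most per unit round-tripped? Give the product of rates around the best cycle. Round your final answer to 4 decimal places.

0.9838

(1) 4.29 × 0.646 × 0.355 = 0.98383
(2) 15.2 × 0.125 × 0.46 = 0.87400
(3) 0.103 × 1.76 × 4.47 = 0.81032
Highest is cycle (1) at 0.9838 (≤1, no arbitrage).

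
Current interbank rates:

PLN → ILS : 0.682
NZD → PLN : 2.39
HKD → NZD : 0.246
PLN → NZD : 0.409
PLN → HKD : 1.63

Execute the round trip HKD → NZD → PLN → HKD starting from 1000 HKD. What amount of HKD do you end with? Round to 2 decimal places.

1000 HKD × 0.246 = 246 NZD
246 NZD × 2.39 = 587.94 PLN
587.94 PLN × 1.63 = 958.3422 HKD

958.34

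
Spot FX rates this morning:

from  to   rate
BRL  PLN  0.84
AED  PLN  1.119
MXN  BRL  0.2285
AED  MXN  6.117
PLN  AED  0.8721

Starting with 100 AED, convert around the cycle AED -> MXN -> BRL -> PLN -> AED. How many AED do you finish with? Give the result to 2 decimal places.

102.39

100 AED × 6.117 = 611.7 MXN
611.7 MXN × 0.2285 = 139.77345 BRL
139.77345 BRL × 0.84 = 117.409698 PLN
117.409698 PLN × 0.8721 = 102.3929976258 AED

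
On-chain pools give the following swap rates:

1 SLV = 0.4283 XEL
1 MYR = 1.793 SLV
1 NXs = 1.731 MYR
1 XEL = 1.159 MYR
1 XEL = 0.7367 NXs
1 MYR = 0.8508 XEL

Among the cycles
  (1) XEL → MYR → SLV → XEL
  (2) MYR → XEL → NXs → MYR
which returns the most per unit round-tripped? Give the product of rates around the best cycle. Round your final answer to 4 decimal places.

(1) 1.159 × 1.793 × 0.4283 = 0.89004
(2) 0.8508 × 0.7367 × 1.731 = 1.08496
Highest is cycle (2) at 1.0850 (>1, arbitrage).

1.0850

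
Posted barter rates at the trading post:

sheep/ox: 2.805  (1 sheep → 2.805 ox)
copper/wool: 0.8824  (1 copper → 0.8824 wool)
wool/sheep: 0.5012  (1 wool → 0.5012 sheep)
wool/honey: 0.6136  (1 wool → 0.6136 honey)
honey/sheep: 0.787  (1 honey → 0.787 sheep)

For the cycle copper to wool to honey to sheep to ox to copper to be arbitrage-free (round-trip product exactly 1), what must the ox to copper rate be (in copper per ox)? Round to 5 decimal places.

Known legs of the cycle: 0.8824 × 0.6136 × 0.787 × 2.805 = 1.1952491632224
For no arbitrage the full-cycle product must be 1, so the missing rate is 1 / 1.1952491632224 ≈ 0.8366456.

0.83665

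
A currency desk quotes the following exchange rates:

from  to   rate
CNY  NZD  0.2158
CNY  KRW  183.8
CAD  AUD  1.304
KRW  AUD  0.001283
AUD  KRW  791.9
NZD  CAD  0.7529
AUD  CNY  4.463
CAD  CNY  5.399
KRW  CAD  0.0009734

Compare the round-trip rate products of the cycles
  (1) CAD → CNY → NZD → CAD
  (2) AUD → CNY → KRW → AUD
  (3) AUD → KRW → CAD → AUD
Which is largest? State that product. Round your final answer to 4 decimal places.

1.0524

(1) 5.399 × 0.2158 × 0.7529 = 0.87721
(2) 4.463 × 183.8 × 0.001283 = 1.05244
(3) 791.9 × 0.0009734 × 1.304 = 1.00517
Highest is cycle (2) at 1.0524 (>1, arbitrage).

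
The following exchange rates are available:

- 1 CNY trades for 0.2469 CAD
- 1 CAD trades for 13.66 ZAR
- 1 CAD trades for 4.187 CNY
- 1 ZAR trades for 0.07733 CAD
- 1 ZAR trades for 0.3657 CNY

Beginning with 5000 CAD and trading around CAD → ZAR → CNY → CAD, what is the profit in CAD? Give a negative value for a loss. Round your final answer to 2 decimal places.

5000 CAD × 13.66 = 68300 ZAR
68300 ZAR × 0.3657 = 24977.31 CNY
24977.31 CNY × 0.2469 = 6166.897839 CAD
Net change: 6166.897839 − 5000 = 1166.897839 CAD

1166.90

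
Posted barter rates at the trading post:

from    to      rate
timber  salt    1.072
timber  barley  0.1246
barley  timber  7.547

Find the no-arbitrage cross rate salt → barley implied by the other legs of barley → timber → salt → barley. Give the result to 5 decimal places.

Known legs of the cycle: 7.547 × 1.072 = 8.090384
For no arbitrage the full-cycle product must be 1, so the missing rate is 1 / 8.090384 ≈ 0.1236035.

0.12360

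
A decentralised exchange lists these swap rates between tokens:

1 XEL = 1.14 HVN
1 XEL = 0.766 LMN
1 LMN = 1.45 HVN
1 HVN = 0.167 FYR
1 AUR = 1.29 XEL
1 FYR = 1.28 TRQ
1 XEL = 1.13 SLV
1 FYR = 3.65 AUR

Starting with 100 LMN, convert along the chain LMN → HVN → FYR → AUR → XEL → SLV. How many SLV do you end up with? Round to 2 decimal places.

128.84

100 LMN × 1.45 = 145 HVN
145 HVN × 0.167 = 24.215 FYR
24.215 FYR × 3.65 = 88.38475 AUR
88.38475 AUR × 1.29 = 114.0163275 XEL
114.0163275 XEL × 1.13 = 128.838450075 SLV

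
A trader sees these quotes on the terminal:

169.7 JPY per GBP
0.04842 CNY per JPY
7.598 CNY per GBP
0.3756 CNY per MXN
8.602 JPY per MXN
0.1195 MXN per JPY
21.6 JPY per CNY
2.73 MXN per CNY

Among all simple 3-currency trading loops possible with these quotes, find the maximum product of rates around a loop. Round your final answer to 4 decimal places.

CNY→MXN→JPY→CNY: 2.73 × 8.602 × 0.04842 = 1.13707
CNY→JPY→MXN→CNY: 21.6 × 0.1195 × 0.3756 = 0.96950
Maximum is CNY→MXN→JPY→CNY at 1.1371; arbitrage exists.

1.1371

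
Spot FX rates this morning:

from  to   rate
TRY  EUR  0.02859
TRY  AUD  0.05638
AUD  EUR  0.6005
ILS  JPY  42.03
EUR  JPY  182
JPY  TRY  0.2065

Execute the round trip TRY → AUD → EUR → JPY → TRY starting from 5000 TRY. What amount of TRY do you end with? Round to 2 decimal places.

6362.09

5000 TRY × 0.05638 = 281.9 AUD
281.9 AUD × 0.6005 = 169.28095 EUR
169.28095 EUR × 182 = 30809.1329 JPY
30809.1329 JPY × 0.2065 = 6362.08594385 TRY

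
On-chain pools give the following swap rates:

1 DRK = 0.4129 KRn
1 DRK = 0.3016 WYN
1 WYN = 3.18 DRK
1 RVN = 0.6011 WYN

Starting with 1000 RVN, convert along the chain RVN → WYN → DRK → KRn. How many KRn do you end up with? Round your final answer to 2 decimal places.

789.26

1000 RVN × 0.6011 = 601.1 WYN
601.1 WYN × 3.18 = 1911.498 DRK
1911.498 DRK × 0.4129 = 789.2575242 KRn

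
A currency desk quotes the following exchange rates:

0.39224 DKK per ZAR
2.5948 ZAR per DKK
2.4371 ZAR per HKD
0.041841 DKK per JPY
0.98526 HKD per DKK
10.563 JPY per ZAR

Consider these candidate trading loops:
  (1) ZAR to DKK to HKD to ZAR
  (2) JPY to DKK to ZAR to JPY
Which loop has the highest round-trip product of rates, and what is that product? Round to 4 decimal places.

1.1468

(1) 0.39224 × 0.98526 × 2.4371 = 0.94184
(2) 0.041841 × 2.5948 × 10.563 = 1.14681
Highest is cycle (2) at 1.1468 (>1, arbitrage).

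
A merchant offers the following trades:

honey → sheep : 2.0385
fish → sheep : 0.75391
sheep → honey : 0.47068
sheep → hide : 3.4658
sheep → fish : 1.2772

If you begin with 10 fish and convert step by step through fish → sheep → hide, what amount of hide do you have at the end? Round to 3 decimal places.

26.129

10 fish × 0.75391 = 7.5391 sheep
7.5391 sheep × 3.4658 = 26.12901278 hide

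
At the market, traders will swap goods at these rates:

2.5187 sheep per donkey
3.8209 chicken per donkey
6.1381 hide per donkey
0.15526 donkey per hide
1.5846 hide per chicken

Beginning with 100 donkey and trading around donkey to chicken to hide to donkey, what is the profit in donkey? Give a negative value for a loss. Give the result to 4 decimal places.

-5.9963

100 donkey × 3.8209 = 382.09 chicken
382.09 chicken × 1.5846 = 605.459814 hide
605.459814 hide × 0.15526 = 94.00369072164 donkey
Net change: 94.00369072164 − 100 = -5.99630927836 donkey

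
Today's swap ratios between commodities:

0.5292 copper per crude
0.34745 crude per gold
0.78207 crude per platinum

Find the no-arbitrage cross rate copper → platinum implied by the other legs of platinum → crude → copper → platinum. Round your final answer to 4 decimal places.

Known legs of the cycle: 0.78207 × 0.5292 = 0.413871444
For no arbitrage the full-cycle product must be 1, so the missing rate is 1 / 0.413871444 ≈ 2.416209.

2.4162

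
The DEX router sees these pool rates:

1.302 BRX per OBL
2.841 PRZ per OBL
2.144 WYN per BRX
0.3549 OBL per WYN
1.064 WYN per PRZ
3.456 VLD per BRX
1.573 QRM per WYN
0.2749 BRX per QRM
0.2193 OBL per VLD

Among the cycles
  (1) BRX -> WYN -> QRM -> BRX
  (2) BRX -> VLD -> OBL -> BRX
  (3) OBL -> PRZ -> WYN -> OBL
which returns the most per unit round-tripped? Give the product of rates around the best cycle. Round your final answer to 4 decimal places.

1.0728

(1) 2.144 × 1.573 × 0.2749 = 0.92710
(2) 3.456 × 0.2193 × 1.302 = 0.98679
(3) 2.841 × 1.064 × 0.3549 = 1.07280
Highest is cycle (3) at 1.0728 (>1, arbitrage).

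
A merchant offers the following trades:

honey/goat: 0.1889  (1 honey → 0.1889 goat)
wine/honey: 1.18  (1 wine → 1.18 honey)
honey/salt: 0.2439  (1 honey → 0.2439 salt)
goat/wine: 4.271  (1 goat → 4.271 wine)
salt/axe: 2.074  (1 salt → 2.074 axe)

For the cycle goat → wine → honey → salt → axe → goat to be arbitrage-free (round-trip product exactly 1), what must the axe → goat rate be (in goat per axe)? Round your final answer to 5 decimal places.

Known legs of the cycle: 4.271 × 1.18 × 0.2439 × 2.074 = 2.549365657308
For no arbitrage the full-cycle product must be 1, so the missing rate is 1 / 2.549365657308 ≈ 0.3922544.

0.39225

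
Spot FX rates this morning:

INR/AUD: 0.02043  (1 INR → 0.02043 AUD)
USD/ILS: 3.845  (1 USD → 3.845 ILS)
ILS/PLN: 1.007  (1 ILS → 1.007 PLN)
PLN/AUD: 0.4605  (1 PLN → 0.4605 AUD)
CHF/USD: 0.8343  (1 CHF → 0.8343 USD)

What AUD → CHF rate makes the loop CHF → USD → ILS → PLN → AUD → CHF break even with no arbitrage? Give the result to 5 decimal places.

0.67224

Known legs of the cycle: 0.8343 × 3.845 × 1.007 × 0.4605 = 1.48757096421225
For no arbitrage the full-cycle product must be 1, so the missing rate is 1 / 1.48757096421225 ≈ 0.6722368.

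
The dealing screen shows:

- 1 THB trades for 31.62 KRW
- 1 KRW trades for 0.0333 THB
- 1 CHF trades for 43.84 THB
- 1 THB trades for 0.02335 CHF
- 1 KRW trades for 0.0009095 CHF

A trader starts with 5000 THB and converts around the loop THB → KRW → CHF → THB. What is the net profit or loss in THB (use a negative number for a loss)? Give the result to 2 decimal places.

5000 THB × 31.62 = 158100 KRW
158100 KRW × 0.0009095 = 143.79195 CHF
143.79195 CHF × 43.84 = 6303.839088 THB
Net change: 6303.839088 − 5000 = 1303.839088 THB

1303.84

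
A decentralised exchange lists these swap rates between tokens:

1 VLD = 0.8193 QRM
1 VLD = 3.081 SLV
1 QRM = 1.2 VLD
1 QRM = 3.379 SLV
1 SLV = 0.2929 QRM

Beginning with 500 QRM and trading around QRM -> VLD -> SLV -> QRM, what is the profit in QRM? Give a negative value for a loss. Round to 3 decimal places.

500 QRM × 1.2 = 600 VLD
600 VLD × 3.081 = 1848.6 SLV
1848.6 SLV × 0.2929 = 541.45494 QRM
Net change: 541.45494 − 500 = 41.45494 QRM

41.455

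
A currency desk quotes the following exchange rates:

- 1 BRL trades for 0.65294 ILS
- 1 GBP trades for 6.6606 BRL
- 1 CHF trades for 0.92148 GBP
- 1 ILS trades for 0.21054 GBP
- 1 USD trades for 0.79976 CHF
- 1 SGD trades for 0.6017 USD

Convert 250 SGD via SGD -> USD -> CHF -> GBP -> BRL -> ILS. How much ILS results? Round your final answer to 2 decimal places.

482.12

250 SGD × 0.6017 = 150.425 USD
150.425 USD × 0.79976 = 120.303898 CHF
120.303898 CHF × 0.92148 = 110.85763592904 GBP
110.85763592904 GBP × 6.6606 = 738.378369868963824 BRL
738.378369868963824 BRL × 0.65294 = 482.11677282224123924256 ILS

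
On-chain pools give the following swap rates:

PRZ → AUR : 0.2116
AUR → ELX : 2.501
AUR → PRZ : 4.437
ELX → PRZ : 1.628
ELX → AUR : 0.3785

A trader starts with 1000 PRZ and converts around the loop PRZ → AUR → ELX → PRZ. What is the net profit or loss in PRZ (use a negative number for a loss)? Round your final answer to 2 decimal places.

-138.44

1000 PRZ × 0.2116 = 211.6 AUR
211.6 AUR × 2.501 = 529.2116 ELX
529.2116 ELX × 1.628 = 861.5564848 PRZ
Net change: 861.5564848 − 1000 = -138.4435152 PRZ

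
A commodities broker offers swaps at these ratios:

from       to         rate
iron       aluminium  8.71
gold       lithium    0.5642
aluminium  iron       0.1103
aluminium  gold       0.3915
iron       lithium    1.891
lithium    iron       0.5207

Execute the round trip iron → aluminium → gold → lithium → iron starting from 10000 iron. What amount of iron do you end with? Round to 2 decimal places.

10000 iron × 8.71 = 87100 aluminium
87100 aluminium × 0.3915 = 34099.65 gold
34099.65 gold × 0.5642 = 19239.02253 lithium
19239.02253 lithium × 0.5207 = 10017.759031371 iron

10017.76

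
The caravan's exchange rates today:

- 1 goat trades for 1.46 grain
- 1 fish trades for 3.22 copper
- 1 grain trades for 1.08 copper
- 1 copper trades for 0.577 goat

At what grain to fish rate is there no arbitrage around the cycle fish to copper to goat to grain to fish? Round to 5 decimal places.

0.36865

Known legs of the cycle: 3.22 × 0.577 × 1.46 = 2.7125924
For no arbitrage the full-cycle product must be 1, so the missing rate is 1 / 2.7125924 ≈ 0.3686510.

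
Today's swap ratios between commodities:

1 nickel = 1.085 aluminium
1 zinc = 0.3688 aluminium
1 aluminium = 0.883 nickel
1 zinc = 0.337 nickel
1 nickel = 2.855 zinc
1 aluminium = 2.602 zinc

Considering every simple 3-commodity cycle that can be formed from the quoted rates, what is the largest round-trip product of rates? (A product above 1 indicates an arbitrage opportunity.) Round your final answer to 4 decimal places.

aluminium→zinc→nickel→aluminium: 2.602 × 0.337 × 1.085 = 0.95141
aluminium→nickel→zinc→aluminium: 0.883 × 2.855 × 0.3688 = 0.92973
Maximum is aluminium→zinc→nickel→aluminium at 0.9514; no arbitrage — every cycle loses value.

0.9514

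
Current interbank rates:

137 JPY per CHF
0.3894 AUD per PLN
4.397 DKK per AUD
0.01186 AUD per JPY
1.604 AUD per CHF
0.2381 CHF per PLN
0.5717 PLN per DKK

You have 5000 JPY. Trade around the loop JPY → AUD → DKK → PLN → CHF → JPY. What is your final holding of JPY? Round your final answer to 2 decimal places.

5000 JPY × 0.01186 = 59.3 AUD
59.3 AUD × 4.397 = 260.7421 DKK
260.7421 DKK × 0.5717 = 149.06625857 PLN
149.06625857 PLN × 0.2381 = 35.492676165517 CHF
35.492676165517 CHF × 137 = 4862.496634675829 JPY

4862.50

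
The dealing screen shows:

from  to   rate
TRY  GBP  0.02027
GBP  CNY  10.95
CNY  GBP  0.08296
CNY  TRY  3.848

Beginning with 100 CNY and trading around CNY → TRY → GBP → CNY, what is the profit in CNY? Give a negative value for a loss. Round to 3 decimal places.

100 CNY × 3.848 = 384.8 TRY
384.8 TRY × 0.02027 = 7.799896 GBP
7.799896 GBP × 10.95 = 85.4088612 CNY
Net change: 85.4088612 − 100 = -14.5911388 CNY

-14.591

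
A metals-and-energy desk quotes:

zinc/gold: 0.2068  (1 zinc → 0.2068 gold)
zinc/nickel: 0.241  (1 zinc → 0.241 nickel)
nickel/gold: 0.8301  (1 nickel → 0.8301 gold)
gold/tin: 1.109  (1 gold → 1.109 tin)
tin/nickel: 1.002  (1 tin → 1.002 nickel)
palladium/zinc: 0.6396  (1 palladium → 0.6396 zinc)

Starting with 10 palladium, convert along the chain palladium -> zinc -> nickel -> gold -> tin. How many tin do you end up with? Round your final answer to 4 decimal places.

10 palladium × 0.6396 = 6.396 zinc
6.396 zinc × 0.241 = 1.541436 nickel
1.541436 nickel × 0.8301 = 1.2795460236 gold
1.2795460236 gold × 1.109 = 1.4190165401724 tin

1.4190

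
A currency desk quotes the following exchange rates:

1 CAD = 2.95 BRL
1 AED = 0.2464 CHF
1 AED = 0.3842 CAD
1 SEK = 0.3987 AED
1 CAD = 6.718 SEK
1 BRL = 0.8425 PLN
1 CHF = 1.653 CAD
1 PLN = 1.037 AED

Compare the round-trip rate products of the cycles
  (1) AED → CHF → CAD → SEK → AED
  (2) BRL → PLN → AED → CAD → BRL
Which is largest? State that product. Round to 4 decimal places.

(1) 0.2464 × 1.653 × 6.718 × 0.3987 = 1.09094
(2) 0.8425 × 1.037 × 0.3842 × 2.95 = 0.99021
Highest is cycle (1) at 1.0909 (>1, arbitrage).

1.0909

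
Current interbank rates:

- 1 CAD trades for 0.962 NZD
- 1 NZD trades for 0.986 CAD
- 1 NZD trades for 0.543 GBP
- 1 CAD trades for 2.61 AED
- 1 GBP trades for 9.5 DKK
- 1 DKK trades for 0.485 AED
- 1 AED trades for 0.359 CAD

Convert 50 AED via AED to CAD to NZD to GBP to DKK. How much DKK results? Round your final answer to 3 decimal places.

89.076

50 AED × 0.359 = 17.95 CAD
17.95 CAD × 0.962 = 17.2679 NZD
17.2679 NZD × 0.543 = 9.3764697 GBP
9.3764697 GBP × 9.5 = 89.07646215 DKK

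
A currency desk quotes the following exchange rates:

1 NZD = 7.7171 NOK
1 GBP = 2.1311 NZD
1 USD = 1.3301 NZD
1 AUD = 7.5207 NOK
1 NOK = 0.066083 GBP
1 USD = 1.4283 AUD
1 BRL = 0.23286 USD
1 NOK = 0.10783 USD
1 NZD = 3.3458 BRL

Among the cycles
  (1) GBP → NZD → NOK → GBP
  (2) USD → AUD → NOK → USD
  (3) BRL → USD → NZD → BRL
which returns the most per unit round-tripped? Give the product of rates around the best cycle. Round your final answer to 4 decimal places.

1.1583

(1) 2.1311 × 7.7171 × 0.066083 = 1.08680
(2) 1.4283 × 7.5207 × 0.10783 = 1.15829
(3) 0.23286 × 1.3301 × 3.3458 = 1.03628
Highest is cycle (2) at 1.1583 (>1, arbitrage).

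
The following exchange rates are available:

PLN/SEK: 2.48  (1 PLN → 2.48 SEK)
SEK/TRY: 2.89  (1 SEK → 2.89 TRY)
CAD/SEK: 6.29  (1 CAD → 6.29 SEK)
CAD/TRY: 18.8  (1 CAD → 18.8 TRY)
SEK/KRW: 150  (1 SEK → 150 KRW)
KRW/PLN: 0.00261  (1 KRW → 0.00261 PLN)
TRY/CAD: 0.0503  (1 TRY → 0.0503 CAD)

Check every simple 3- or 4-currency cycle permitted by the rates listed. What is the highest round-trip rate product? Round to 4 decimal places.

0.9709

PLN→SEK→KRW→PLN: 2.48 × 150 × 0.00261 = 0.97092
TRY→CAD→SEK→TRY: 0.0503 × 6.29 × 2.89 = 0.91436
Maximum is PLN→SEK→KRW→PLN at 0.9709; no arbitrage — every cycle loses value.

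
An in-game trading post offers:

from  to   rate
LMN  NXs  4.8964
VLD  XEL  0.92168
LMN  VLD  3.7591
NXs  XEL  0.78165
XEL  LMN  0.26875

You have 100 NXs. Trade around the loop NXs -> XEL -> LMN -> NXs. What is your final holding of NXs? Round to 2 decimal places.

100 NXs × 0.78165 = 78.165 XEL
78.165 XEL × 0.26875 = 21.00684375 LMN
21.00684375 LMN × 4.8964 = 102.8579097375 NXs

102.86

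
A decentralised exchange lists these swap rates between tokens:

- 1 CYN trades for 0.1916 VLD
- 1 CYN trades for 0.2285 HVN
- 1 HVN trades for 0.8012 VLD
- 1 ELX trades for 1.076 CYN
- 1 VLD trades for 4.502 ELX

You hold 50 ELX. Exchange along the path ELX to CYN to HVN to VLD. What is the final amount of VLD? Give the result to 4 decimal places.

50 ELX × 1.076 = 53.8 CYN
53.8 CYN × 0.2285 = 12.2933 HVN
12.2933 HVN × 0.8012 = 9.84939196 VLD

9.8494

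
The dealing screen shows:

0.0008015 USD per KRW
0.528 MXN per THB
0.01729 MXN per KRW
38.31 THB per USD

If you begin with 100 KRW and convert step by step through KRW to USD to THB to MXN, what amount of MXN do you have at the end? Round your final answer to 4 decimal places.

1.6212

100 KRW × 0.0008015 = 0.08015 USD
0.08015 USD × 38.31 = 3.0705465 THB
3.0705465 THB × 0.528 = 1.621248552 MXN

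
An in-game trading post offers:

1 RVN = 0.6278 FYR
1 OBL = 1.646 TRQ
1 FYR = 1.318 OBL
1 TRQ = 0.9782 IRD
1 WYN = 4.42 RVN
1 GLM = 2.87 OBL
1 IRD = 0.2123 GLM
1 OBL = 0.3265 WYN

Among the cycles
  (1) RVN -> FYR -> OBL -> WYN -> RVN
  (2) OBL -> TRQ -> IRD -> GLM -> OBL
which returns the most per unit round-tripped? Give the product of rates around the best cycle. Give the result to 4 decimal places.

1.1941

(1) 0.6278 × 1.318 × 0.3265 × 4.42 = 1.19410
(2) 1.646 × 0.9782 × 0.2123 × 2.87 = 0.98105
Highest is cycle (1) at 1.1941 (>1, arbitrage).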